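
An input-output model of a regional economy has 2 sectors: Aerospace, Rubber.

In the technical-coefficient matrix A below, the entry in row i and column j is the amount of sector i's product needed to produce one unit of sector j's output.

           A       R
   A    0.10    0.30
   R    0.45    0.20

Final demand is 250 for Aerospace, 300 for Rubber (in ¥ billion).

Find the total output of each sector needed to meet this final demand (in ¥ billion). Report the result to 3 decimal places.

x_A = 495.726, x_R = 653.846

I − A =
  [   0.90    -0.30]
  [  -0.45     0.80]
det(I−A) = (0.90)(0.80) − (-0.30)(-0.45) = 0.5850
adj(I−A) = [[0.80, 0.30], [0.45, 0.90]]
(I − A)⁻¹ = adj(I−A) / det(I−A) ≈
  [   1.3675     0.5128]
  [   0.7692     1.5385]
x = (I − A)⁻¹ d = adj(I−A)·d / det(I−A), with det(I−A) = 0.5850:
  x_A = (0.80·250 + 0.30·300) / 0.5850 = 290.00 / 0.5850 ≈ 495.726
  x_R = (0.45·250 + 0.90·300) / 0.5850 = 382.50 / 0.5850 ≈ 653.846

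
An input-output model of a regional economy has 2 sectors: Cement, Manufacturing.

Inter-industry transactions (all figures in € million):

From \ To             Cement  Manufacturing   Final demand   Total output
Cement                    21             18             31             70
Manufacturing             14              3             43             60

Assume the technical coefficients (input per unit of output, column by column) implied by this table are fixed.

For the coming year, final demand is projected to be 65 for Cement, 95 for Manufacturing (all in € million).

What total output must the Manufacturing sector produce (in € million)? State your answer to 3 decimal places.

Technical coefficients a_ij = z_ij / X_j:
  a_CC = 21/70 = 0.30, a_MC = 14/70 = 0.20
  a_CM = 18/60 = 0.30, a_MM = 3/60 = 0.05
I − A =
  [   0.70    -0.30]
  [  -0.20     0.95]
det(I−A) = (0.70)(0.95) − (-0.30)(-0.20) = 0.6050
adj(I−A) = [[0.95, 0.30], [0.20, 0.70]]
(I − A)⁻¹ = adj(I−A) / det(I−A) ≈
  [   1.5702     0.4959]
  [   0.3306     1.1570]
x = (I − A)⁻¹ d = adj(I−A)·d / det(I−A), with det(I−A) = 0.6050:
  x_C = (0.95·65 + 0.30·95) / 0.6050 = 90.25 / 0.6050 ≈ 149.174
  x_M = (0.20·65 + 0.70·95) / 0.6050 = 79.50 / 0.6050 ≈ 131.405

x_M = 131.405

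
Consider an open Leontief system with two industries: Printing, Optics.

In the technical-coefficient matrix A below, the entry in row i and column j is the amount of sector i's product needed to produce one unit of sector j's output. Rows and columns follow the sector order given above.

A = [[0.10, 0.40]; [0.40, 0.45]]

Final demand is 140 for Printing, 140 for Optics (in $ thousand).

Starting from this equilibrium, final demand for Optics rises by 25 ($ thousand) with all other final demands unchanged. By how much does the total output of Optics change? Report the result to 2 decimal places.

Δx_O = 67.16

I − A =
  [   0.90    -0.40]
  [  -0.40     0.55]
det(I−A) = (0.90)(0.55) − (-0.40)(-0.40) = 0.3350
adj(I−A) = [[0.55, 0.40], [0.40, 0.90]]
(I − A)⁻¹ = adj(I−A) / det(I−A) ≈
  [   1.6418     1.1940]
  [   1.1940     2.6866]
Δx = (I − A)⁻¹ Δd with Δd having +25 in the Optics component and 0 elsewhere.
So Δx_O = L_OO · (+25), where L_OO = adj(I−A)_OO / det(I−A) = 0.90 / 0.3350.
Δx_O = 0.90 × (+25) / 0.3350 = 22.50 / 0.3350 ≈ 67.16.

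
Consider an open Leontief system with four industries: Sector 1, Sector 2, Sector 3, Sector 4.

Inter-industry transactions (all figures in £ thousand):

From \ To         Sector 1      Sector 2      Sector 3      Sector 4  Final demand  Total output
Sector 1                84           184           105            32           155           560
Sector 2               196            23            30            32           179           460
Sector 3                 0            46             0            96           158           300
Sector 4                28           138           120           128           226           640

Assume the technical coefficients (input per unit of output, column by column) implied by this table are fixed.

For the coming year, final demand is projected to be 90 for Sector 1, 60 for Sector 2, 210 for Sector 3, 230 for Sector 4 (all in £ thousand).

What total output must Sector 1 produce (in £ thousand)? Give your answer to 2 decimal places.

Technical coefficients a_ij = z_ij / X_j:
  a_11 = 84/560 = 0.15, a_21 = 196/560 = 0.35, a_31 = 0/560 = 0.00, a_41 = 28/560 = 0.05
  a_12 = 184/460 = 0.40, a_22 = 23/460 = 0.05, a_32 = 46/460 = 0.10, a_42 = 138/460 = 0.30
  a_13 = 105/300 = 0.35, a_23 = 30/300 = 0.10, a_33 = 0/300 = 0.00, a_43 = 120/300 = 0.40
  a_14 = 32/640 = 0.05, a_24 = 32/640 = 0.05, a_34 = 96/640 = 0.15, a_44 = 128/640 = 0.20
I − A =
  [   0.85    -0.40    -0.35    -0.05]
  [  -0.35     0.95    -0.10    -0.05]
  [   0.00    -0.10     1.00    -0.15]
  [  -0.05    -0.30    -0.40     0.80]
Compute the cofactors C_ij = (−1)^(i+j)·(3×3 minor ij) of I−A; the adjugate is their transpose:
adj(I−A) = Cᵀ =
  [ 0.673500   0.356750   0.321250   0.124625]
  [ 0.262250   0.623875   0.190625   0.091125]
  [ 0.051125   0.109000   0.512625   0.106125]
  [ 0.166000   0.310750   0.347875   0.646750]
det(I−A) = Σ_j (I−A)_1j·C_1j = (0.85)(0.673500) + (-0.40)(0.262250) + (-0.35)(0.051125) + (-0.05)(0.166000) = 0.44138125
(I − A)⁻¹ = adj(I−A) / det(I−A) ≈
  [   1.5259     0.8083     0.7278     0.2824]
  [   0.5942     1.4135     0.4319     0.2065]
  [   0.1158     0.2470     1.1614     0.2404]
  [   0.3761     0.7040     0.7882     1.4653]
x = (I − A)⁻¹ d = adj(I−A)·d / det(I−A), with det(I−A) = 0.44138125:
  x_1 = (0.673500·90 + 0.356750·60 + 0.321250·210 + 0.124625·230) / 0.44138125 = 178.14625 / 0.44138125 ≈ 403.61
  x_2 = (0.262250·90 + 0.623875·60 + 0.190625·210 + 0.091125·230) / 0.44138125 = 122.025 / 0.44138125 ≈ 276.46
  x_3 = (0.051125·90 + 0.109000·60 + 0.512625·210 + 0.106125·230) / 0.44138125 = 143.20125 / 0.44138125 ≈ 324.44
  x_4 = (0.166000·90 + 0.310750·60 + 0.347875·210 + 0.646750·230) / 0.44138125 = 255.39125 / 0.44138125 ≈ 578.62

x_1 = 403.61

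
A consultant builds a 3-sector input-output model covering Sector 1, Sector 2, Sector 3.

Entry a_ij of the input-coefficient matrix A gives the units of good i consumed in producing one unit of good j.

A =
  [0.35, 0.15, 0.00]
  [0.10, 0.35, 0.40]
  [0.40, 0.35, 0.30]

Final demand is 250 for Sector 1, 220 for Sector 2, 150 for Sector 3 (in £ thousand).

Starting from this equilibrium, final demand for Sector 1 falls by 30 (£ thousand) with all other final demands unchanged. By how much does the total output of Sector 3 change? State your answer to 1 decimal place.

I − A =
  [   0.65    -0.15     0.00]
  [  -0.10     0.65    -0.40]
  [  -0.40    -0.35     0.70]
Cofactors of I−A, C_ij = (−1)^(i+j)·(minor ij) (rows/columns in the sector order above):
  C_11 = (0.65)(0.70) − (-0.40)(-0.35) = 0.3150
  C_12 = −[(-0.10)(0.70) − (-0.40)(-0.40)] = 0.2300
  C_13 = (-0.10)(-0.35) − (0.65)(-0.40) = 0.2950
  C_21 = −[(-0.15)(0.70) − (0.00)(-0.35)] = 0.1050
  C_22 = (0.65)(0.70) − (0.00)(-0.40) = 0.4550
  C_23 = −[(0.65)(-0.35) − (-0.15)(-0.40)] = 0.2875
  C_31 = (-0.15)(-0.40) − (0.00)(0.65) = 0.0600
  C_32 = −[(0.65)(-0.40) − (0.00)(-0.10)] = 0.2600
  C_33 = (0.65)(0.65) − (-0.15)(-0.10) = 0.4075
det(I−A) = Σ_j (I−A)_1j·C_1j = (0.65)(0.3150) + (-0.15)(0.2300) + (0.00)(0.2950) = 0.17025
adj(I−A) = Cᵀ =
  [ 0.3150   0.1050   0.0600]
  [ 0.2300   0.4550   0.2600]
  [ 0.2950   0.2875   0.4075]
(I − A)⁻¹ = adj(I−A) / det(I−A) ≈
  [   1.8502     0.6167     0.3524]
  [   1.3510     2.6725     1.5272]
  [   1.7327     1.6887     2.3935]
Δx = (I − A)⁻¹ Δd with Δd having -30 in the Sector 1 component and 0 elsewhere.
So Δx_3 = L_31 · (-30), where L_31 = adj(I−A)_31 / det(I−A) = 0.2950 / 0.17025.
Δx_3 = 0.2950 × (-30) / 0.17025 = -8.85 / 0.17025 ≈ -52.0.

Δx_3 = -52.0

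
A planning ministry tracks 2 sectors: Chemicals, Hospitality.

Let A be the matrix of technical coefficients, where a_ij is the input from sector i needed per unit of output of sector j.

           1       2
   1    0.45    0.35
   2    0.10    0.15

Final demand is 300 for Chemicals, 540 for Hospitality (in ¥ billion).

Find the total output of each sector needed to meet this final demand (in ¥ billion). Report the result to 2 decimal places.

I − A =
  [   0.55    -0.35]
  [  -0.10     0.85]
det(I−A) = (0.55)(0.85) − (-0.35)(-0.10) = 0.4325
adj(I−A) = [[0.85, 0.35], [0.10, 0.55]]
(I − A)⁻¹ = adj(I−A) / det(I−A) ≈
  [   1.9653     0.8092]
  [   0.2312     1.2717]
x = (I − A)⁻¹ d = adj(I−A)·d / det(I−A), with det(I−A) = 0.4325:
  x_1 = (0.85·300 + 0.35·540) / 0.4325 = 444.00 / 0.4325 ≈ 1026.59
  x_2 = (0.10·300 + 0.55·540) / 0.4325 = 327.00 / 0.4325 ≈ 756.07

x_1 = 1026.59, x_2 = 756.07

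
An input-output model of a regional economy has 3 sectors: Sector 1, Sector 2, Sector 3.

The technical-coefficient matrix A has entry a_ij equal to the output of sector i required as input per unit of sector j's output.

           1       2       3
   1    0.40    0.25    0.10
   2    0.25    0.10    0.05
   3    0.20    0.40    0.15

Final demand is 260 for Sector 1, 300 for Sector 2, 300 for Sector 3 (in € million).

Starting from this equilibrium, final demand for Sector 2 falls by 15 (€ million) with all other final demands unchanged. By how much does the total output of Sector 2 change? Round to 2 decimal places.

Δx_2 = -20.23

I − A =
  [   0.60    -0.25    -0.10]
  [  -0.25     0.90    -0.05]
  [  -0.20    -0.40     0.85]
Cofactors of I−A, C_ij = (−1)^(i+j)·(minor ij) (rows/columns in the sector order above):
  C_11 = (0.90)(0.85) − (-0.05)(-0.40) = 0.7450
  C_12 = −[(-0.25)(0.85) − (-0.05)(-0.20)] = 0.2225
  C_13 = (-0.25)(-0.40) − (0.90)(-0.20) = 0.2800
  C_21 = −[(-0.25)(0.85) − (-0.10)(-0.40)] = 0.2525
  C_22 = (0.60)(0.85) − (-0.10)(-0.20) = 0.4900
  C_23 = −[(0.60)(-0.40) − (-0.25)(-0.20)] = 0.2900
  C_31 = (-0.25)(-0.05) − (-0.10)(0.90) = 0.1025
  C_32 = −[(0.60)(-0.05) − (-0.10)(-0.25)] = 0.0550
  C_33 = (0.60)(0.90) − (-0.25)(-0.25) = 0.4775
det(I−A) = Σ_j (I−A)_1j·C_1j = (0.60)(0.7450) + (-0.25)(0.2225) + (-0.10)(0.2800) = 0.363375
adj(I−A) = Cᵀ =
  [ 0.7450   0.2525   0.1025]
  [ 0.2225   0.4900   0.0550]
  [ 0.2800   0.2900   0.4775]
(I − A)⁻¹ = adj(I−A) / det(I−A) ≈
  [   2.0502     0.6949     0.2821]
  [   0.6123     1.3485     0.1514]
  [   0.7706     0.7981     1.3141]
Δx = (I − A)⁻¹ Δd with Δd having -15 in the Sector 2 component and 0 elsewhere.
So Δx_2 = L_22 · (-15), where L_22 = adj(I−A)_22 / det(I−A) = 0.4900 / 0.363375.
Δx_2 = 0.4900 × (-15) / 0.363375 = -7.35 / 0.363375 ≈ -20.23.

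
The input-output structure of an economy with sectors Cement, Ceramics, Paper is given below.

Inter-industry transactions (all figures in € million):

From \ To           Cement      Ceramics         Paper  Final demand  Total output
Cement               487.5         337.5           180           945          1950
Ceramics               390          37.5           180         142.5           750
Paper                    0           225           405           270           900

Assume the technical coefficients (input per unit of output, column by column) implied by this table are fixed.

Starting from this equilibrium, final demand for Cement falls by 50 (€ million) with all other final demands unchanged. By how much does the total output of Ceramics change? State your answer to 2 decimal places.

Technical coefficients a_ij = z_ij / X_j:
  a_11 = 487.5/1950 = 0.25, a_21 = 390/1950 = 0.20, a_31 = 0/1950 = 0.00
  a_12 = 337.5/750 = 0.45, a_22 = 37.5/750 = 0.05, a_32 = 225/750 = 0.30
  a_13 = 180/900 = 0.20, a_23 = 180/900 = 0.20, a_33 = 405/900 = 0.45
I − A =
  [   0.75    -0.45    -0.20]
  [  -0.20     0.95    -0.20]
  [   0.00    -0.30     0.55]
Cofactors of I−A, C_ij = (−1)^(i+j)·(minor ij) (rows/columns in the sector order above):
  C_11 = (0.95)(0.55) − (-0.20)(-0.30) = 0.4625
  C_12 = −[(-0.20)(0.55) − (-0.20)(0.00)] = 0.1100
  C_13 = (-0.20)(-0.30) − (0.95)(0.00) = 0.0600
  C_21 = −[(-0.45)(0.55) − (-0.20)(-0.30)] = 0.3075
  C_22 = (0.75)(0.55) − (-0.20)(0.00) = 0.4125
  C_23 = −[(0.75)(-0.30) − (-0.45)(0.00)] = 0.2250
  C_31 = (-0.45)(-0.20) − (-0.20)(0.95) = 0.2800
  C_32 = −[(0.75)(-0.20) − (-0.20)(-0.20)] = 0.1900
  C_33 = (0.75)(0.95) − (-0.45)(-0.20) = 0.6225
det(I−A) = Σ_j (I−A)_1j·C_1j = (0.75)(0.4625) + (-0.45)(0.1100) + (-0.20)(0.0600) = 0.285375
adj(I−A) = Cᵀ =
  [ 0.4625   0.3075   0.2800]
  [ 0.1100   0.4125   0.1900]
  [ 0.0600   0.2250   0.6225]
(I − A)⁻¹ = adj(I−A) / det(I−A) ≈
  [   1.6207     1.0775     0.9812]
  [   0.3855     1.4455     0.6658]
  [   0.2102     0.7884     2.1813]
Δx = (I − A)⁻¹ Δd with Δd having -50 in the Cement component and 0 elsewhere.
So Δx_2 = L_21 · (-50), where L_21 = adj(I−A)_21 / det(I−A) = 0.1100 / 0.285375.
Δx_2 = 0.1100 × (-50) / 0.285375 = -5.50 / 0.285375 ≈ -19.27.

Δx_2 = -19.27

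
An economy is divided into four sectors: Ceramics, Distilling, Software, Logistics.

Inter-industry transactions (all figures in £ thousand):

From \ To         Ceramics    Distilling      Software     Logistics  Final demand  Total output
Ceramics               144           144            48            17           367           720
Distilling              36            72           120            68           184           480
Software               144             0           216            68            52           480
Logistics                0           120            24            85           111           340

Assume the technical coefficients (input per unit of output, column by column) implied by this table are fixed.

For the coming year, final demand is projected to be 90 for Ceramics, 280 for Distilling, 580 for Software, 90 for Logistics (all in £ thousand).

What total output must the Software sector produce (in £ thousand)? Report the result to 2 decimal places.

x_S = 1496.20

Technical coefficients a_ij = z_ij / X_j:
  a_CC = 144/720 = 0.20, a_DC = 36/720 = 0.05, a_SC = 144/720 = 0.20, a_LC = 0/720 = 0.00
  a_CD = 144/480 = 0.30, a_DD = 72/480 = 0.15, a_SD = 0/480 = 0.00, a_LD = 120/480 = 0.25
  a_CS = 48/480 = 0.10, a_DS = 120/480 = 0.25, a_SS = 216/480 = 0.45, a_LS = 24/480 = 0.05
  a_CL = 17/340 = 0.05, a_DL = 68/340 = 0.20, a_SL = 68/340 = 0.20, a_LL = 85/340 = 0.25
I − A =
  [   0.80    -0.30    -0.10    -0.05]
  [  -0.05     0.85    -0.25    -0.20]
  [  -0.20     0.00     0.55    -0.20]
  [   0.00    -0.25    -0.05     0.75]
Compute the cofactors C_ij = (−1)^(i+j)·(3×3 minor ij) of I−A; the adjugate is their transpose:
adj(I−A) = Cᵀ =
  [ 0.302125   0.132625   0.123250   0.088375]
  [ 0.059625   0.306500   0.161875   0.128875]
  [ 0.120000   0.087500   0.458125   0.153500]
  [ 0.027875   0.108000   0.084500   0.333750]
det(I−A) = Σ_j (I−A)_1j·C_1j = (0.80)(0.302125) + (-0.30)(0.059625) + (-0.10)(0.120000) + (-0.05)(0.027875) = 0.21041875
(I − A)⁻¹ = adj(I−A) / det(I−A) ≈
  [   1.4358     0.6303     0.5857     0.4200]
  [   0.2834     1.4566     0.7693     0.6125]
  [   0.5703     0.4158     2.1772     0.7295]
  [   0.1325     0.5133     0.4016     1.5861]
x = (I − A)⁻¹ d = adj(I−A)·d / det(I−A), with det(I−A) = 0.21041875:
  x_C = (0.302125·90 + 0.132625·280 + 0.123250·580 + 0.088375·90) / 0.21041875 = 143.765 / 0.21041875 ≈ 683.23
  x_D = (0.059625·90 + 0.306500·280 + 0.161875·580 + 0.128875·90) / 0.21041875 = 196.6725 / 0.21041875 ≈ 934.67
  x_S = (0.120000·90 + 0.087500·280 + 0.458125·580 + 0.153500·90) / 0.21041875 = 314.8275 / 0.21041875 ≈ 1496.20
  x_L = (0.027875·90 + 0.108000·280 + 0.084500·580 + 0.333750·90) / 0.21041875 = 111.79625 / 0.21041875 ≈ 531.30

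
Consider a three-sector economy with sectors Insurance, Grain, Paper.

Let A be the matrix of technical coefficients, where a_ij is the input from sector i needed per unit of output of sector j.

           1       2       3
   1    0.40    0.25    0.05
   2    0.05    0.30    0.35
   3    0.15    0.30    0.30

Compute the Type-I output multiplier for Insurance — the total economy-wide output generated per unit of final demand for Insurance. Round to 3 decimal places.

I − A =
  [   0.60    -0.25    -0.05]
  [  -0.05     0.70    -0.35]
  [  -0.15    -0.30     0.70]
Cofactors of I−A, C_ij = (−1)^(i+j)·(minor ij) (rows/columns in the sector order above):
  C_11 = (0.70)(0.70) − (-0.35)(-0.30) = 0.3850
  C_12 = −[(-0.05)(0.70) − (-0.35)(-0.15)] = 0.0875
  C_13 = (-0.05)(-0.30) − (0.70)(-0.15) = 0.1200
  C_21 = −[(-0.25)(0.70) − (-0.05)(-0.30)] = 0.1900
  C_22 = (0.60)(0.70) − (-0.05)(-0.15) = 0.4125
  C_23 = −[(0.60)(-0.30) − (-0.25)(-0.15)] = 0.2175
  C_31 = (-0.25)(-0.35) − (-0.05)(0.70) = 0.1225
  C_32 = −[(0.60)(-0.35) − (-0.05)(-0.05)] = 0.2125
  C_33 = (0.60)(0.70) − (-0.25)(-0.05) = 0.4075
det(I−A) = Σ_j (I−A)_1j·C_1j = (0.60)(0.3850) + (-0.25)(0.0875) + (-0.05)(0.1200) = 0.203125
adj(I−A) = Cᵀ =
  [ 0.3850   0.1900   0.1225]
  [ 0.0875   0.4125   0.2125]
  [ 0.1200   0.2175   0.4075]
(I − A)⁻¹ = adj(I−A) / det(I−A) ≈
  [   1.8954     0.9354     0.6031]
  [   0.4308     2.0308     1.0462]
  [   0.5908     1.0708     2.0062]
The output multiplier for sector j is the column-j sum of the Leontief inverse (I − A)⁻¹ = adj(I−A) / det(I−A).
Column 1 of adj(I−A): (0.3850, 0.0875, 0.1200); det(I−A) = 0.203125.
m_1 = (0.3850 + 0.0875 + 0.1200) / 0.203125 = 0.5925 / 0.203125 ≈ 2.917.

m_1 = 2.917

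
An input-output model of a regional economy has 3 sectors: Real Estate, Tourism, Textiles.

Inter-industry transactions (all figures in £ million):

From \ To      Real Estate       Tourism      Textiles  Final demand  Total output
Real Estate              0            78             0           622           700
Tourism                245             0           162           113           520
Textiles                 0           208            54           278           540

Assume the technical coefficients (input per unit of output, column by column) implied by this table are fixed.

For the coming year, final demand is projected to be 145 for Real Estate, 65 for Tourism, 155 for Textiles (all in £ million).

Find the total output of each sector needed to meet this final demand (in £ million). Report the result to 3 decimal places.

Technical coefficients a_ij = z_ij / X_j:
  a_11 = 0/700 = 0.00, a_21 = 245/700 = 0.35, a_31 = 0/700 = 0.00
  a_12 = 78/520 = 0.15, a_22 = 0/520 = 0.00, a_32 = 208/520 = 0.40
  a_13 = 0/540 = 0.00, a_23 = 162/540 = 0.30, a_33 = 54/540 = 0.10
I − A =
  [   1.00    -0.15     0.00]
  [  -0.35     1.00    -0.30]
  [   0.00    -0.40     0.90]
Cofactors of I−A, C_ij = (−1)^(i+j)·(minor ij) (rows/columns in the sector order above):
  C_11 = (1.00)(0.90) − (-0.30)(-0.40) = 0.7800
  C_12 = −[(-0.35)(0.90) − (-0.30)(0.00)] = 0.3150
  C_13 = (-0.35)(-0.40) − (1.00)(0.00) = 0.1400
  C_21 = −[(-0.15)(0.90) − (0.00)(-0.40)] = 0.1350
  C_22 = (1.00)(0.90) − (0.00)(0.00) = 0.9000
  C_23 = −[(1.00)(-0.40) − (-0.15)(0.00)] = 0.4000
  C_31 = (-0.15)(-0.30) − (0.00)(1.00) = 0.0450
  C_32 = −[(1.00)(-0.30) − (0.00)(-0.35)] = 0.3000
  C_33 = (1.00)(1.00) − (-0.15)(-0.35) = 0.9475
det(I−A) = Σ_j (I−A)_1j·C_1j = (1.00)(0.7800) + (-0.15)(0.3150) + (0.00)(0.1400) = 0.73275
adj(I−A) = Cᵀ =
  [ 0.7800   0.1350   0.0450]
  [ 0.3150   0.9000   0.3000]
  [ 0.1400   0.4000   0.9475]
(I − A)⁻¹ = adj(I−A) / det(I−A) ≈
  [   1.0645     0.1842     0.0614]
  [   0.4299     1.2282     0.4094]
  [   0.1911     0.5459     1.2931]
x = (I − A)⁻¹ d = adj(I−A)·d / det(I−A), with det(I−A) = 0.73275:
  x_1 = (0.7800·145 + 0.1350·65 + 0.0450·155) / 0.73275 = 128.85 / 0.73275 ≈ 175.844
  x_2 = (0.3150·145 + 0.9000·65 + 0.3000·155) / 0.73275 = 150.675 / 0.73275 ≈ 205.629
  x_3 = (0.1400·145 + 0.4000·65 + 0.9475·155) / 0.73275 = 193.1625 / 0.73275 ≈ 263.613

x_1 = 175.844, x_2 = 205.629, x_3 = 263.613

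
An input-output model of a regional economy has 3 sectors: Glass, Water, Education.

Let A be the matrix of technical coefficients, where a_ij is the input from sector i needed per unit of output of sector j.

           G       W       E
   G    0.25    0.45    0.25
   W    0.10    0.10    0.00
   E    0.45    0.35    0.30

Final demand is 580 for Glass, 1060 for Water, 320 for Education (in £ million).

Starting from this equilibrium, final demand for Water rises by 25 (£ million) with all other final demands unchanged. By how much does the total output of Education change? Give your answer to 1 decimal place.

Δx_E = 35.1

I − A =
  [   0.75    -0.45    -0.25]
  [  -0.10     0.90     0.00]
  [  -0.45    -0.35     0.70]
Cofactors of I−A, C_ij = (−1)^(i+j)·(minor ij) (rows/columns in the sector order above):
  C_11 = (0.90)(0.70) − (0.00)(-0.35) = 0.6300
  C_12 = −[(-0.10)(0.70) − (0.00)(-0.45)] = 0.0700
  C_13 = (-0.10)(-0.35) − (0.90)(-0.45) = 0.4400
  C_21 = −[(-0.45)(0.70) − (-0.25)(-0.35)] = 0.4025
  C_22 = (0.75)(0.70) − (-0.25)(-0.45) = 0.4125
  C_23 = −[(0.75)(-0.35) − (-0.45)(-0.45)] = 0.4650
  C_31 = (-0.45)(0.00) − (-0.25)(0.90) = 0.2250
  C_32 = −[(0.75)(0.00) − (-0.25)(-0.10)] = 0.0250
  C_33 = (0.75)(0.90) − (-0.45)(-0.10) = 0.6300
det(I−A) = Σ_j (I−A)_1j·C_1j = (0.75)(0.6300) + (-0.45)(0.0700) + (-0.25)(0.4400) = 0.3310
adj(I−A) = Cᵀ =
  [ 0.6300   0.4025   0.2250]
  [ 0.0700   0.4125   0.0250]
  [ 0.4400   0.4650   0.6300]
(I − A)⁻¹ = adj(I−A) / det(I−A) ≈
  [   1.9033     1.2160     0.6798]
  [   0.2115     1.2462     0.0755]
  [   1.3293     1.4048     1.9033]
Δx = (I − A)⁻¹ Δd with Δd having +25 in the Water component and 0 elsewhere.
So Δx_E = L_EW · (+25), where L_EW = adj(I−A)_EW / det(I−A) = 0.4650 / 0.3310.
Δx_E = 0.4650 × (+25) / 0.3310 = 11.625 / 0.3310 ≈ 35.1.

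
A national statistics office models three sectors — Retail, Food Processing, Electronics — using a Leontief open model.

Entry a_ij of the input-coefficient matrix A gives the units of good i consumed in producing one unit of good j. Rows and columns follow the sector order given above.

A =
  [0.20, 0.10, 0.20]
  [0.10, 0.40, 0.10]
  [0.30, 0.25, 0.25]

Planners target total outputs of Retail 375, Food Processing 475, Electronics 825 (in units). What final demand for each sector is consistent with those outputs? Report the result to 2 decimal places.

d_1 = 87.50, d_2 = 165.00, d_3 = 387.50

I − A =
  [   0.80    -0.10    -0.20]
  [  -0.10     0.60    -0.10]
  [  -0.30    -0.25     0.75]
d = (I − A) x:
  d_1 = (+0.80)·375 + (-0.10)·475 + (-0.20)·825 = 87.50
  d_2 = (-0.10)·375 + (+0.60)·475 + (-0.10)·825 = 165.00
  d_3 = (-0.30)·375 + (-0.25)·475 + (+0.75)·825 = 387.50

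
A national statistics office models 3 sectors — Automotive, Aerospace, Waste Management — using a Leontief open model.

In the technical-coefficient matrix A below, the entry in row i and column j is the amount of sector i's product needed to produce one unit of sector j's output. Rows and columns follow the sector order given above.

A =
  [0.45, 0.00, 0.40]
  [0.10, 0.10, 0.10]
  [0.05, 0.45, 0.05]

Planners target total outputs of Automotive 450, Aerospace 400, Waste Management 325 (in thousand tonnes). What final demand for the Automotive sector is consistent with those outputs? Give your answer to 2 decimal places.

d_1 = 117.50

I − A =
  [   0.55     0.00    -0.40]
  [  -0.10     0.90    -0.10]
  [  -0.05    -0.45     0.95]
d = (I − A) x:
  d_1 = (+0.55)·450 + (+0.00)·400 + (-0.40)·325 = 117.50
  d_2 = (-0.10)·450 + (+0.90)·400 + (-0.10)·325 = 282.50
  d_3 = (-0.05)·450 + (-0.45)·400 + (+0.95)·325 = 106.25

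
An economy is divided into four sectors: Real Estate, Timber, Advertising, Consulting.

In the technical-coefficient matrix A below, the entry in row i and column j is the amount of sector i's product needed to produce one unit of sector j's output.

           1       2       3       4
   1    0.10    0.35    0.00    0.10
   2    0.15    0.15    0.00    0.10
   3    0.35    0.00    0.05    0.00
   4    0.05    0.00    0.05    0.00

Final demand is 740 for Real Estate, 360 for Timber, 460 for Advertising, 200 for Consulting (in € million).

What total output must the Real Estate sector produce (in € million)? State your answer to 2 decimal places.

I − A =
  [   0.90    -0.35     0.00    -0.10]
  [  -0.15     0.85     0.00    -0.10]
  [  -0.35     0.00     0.95     0.00]
  [  -0.05     0.00    -0.05     1.00]
Compute the cofactors C_ij = (−1)^(i+j)·(3×3 minor ij) of I−A; the adjugate is their transpose:
adj(I−A) = Cᵀ =
  [ 0.807500   0.332500   0.006000   0.114000]
  [ 0.149000   0.848500   0.005250   0.099750]
  [ 0.297500   0.122500   0.706500   0.042000]
  [ 0.055250   0.022750   0.035625   0.676875]
det(I−A) = Σ_j (I−A)_1j·C_1j = (0.90)(0.807500) + (-0.35)(0.149000) + (0.00)(0.297500) + (-0.10)(0.055250) = 0.669075
(I − A)⁻¹ = adj(I−A) / det(I−A) ≈
  [   1.2069     0.4970     0.0090     0.1704]
  [   0.2227     1.2682     0.0078     0.1491]
  [   0.4446     0.1831     1.0559     0.0628]
  [   0.0826     0.0340     0.0532     1.0117]
x = (I − A)⁻¹ d = adj(I−A)·d / det(I−A), with det(I−A) = 0.669075:
  x_1 = (0.807500·740 + 0.332500·360 + 0.006000·460 + 0.114000·200) / 0.669075 = 742.81 / 0.669075 ≈ 1110.20
  x_2 = (0.149000·740 + 0.848500·360 + 0.005250·460 + 0.099750·200) / 0.669075 = 438.085 / 0.669075 ≈ 654.76
  x_3 = (0.297500·740 + 0.122500·360 + 0.706500·460 + 0.042000·200) / 0.669075 = 597.64 / 0.669075 ≈ 893.23
  x_4 = (0.055250·740 + 0.022750·360 + 0.035625·460 + 0.676875·200) / 0.669075 = 200.8375 / 0.669075 ≈ 300.17

x_1 = 1110.20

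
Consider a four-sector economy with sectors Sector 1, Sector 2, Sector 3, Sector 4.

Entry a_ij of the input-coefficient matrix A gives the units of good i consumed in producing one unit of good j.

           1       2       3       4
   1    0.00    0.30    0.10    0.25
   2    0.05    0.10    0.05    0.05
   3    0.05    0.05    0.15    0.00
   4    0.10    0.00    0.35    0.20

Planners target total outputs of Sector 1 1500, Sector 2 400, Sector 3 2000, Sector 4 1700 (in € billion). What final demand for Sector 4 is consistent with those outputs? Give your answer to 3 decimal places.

I − A =
  [   1.00    -0.30    -0.10    -0.25]
  [  -0.05     0.90    -0.05    -0.05]
  [  -0.05    -0.05     0.85     0.00]
  [  -0.10     0.00    -0.35     0.80]
d = (I − A) x:
  d_1 = (+1.00)·1500 + (-0.30)·400 + (-0.10)·2000 + (-0.25)·1700 = 755.000
  d_2 = (-0.05)·1500 + (+0.90)·400 + (-0.05)·2000 + (-0.05)·1700 = 100.000
  d_3 = (-0.05)·1500 + (-0.05)·400 + (+0.85)·2000 + (+0.00)·1700 = 1605.000
  d_4 = (-0.10)·1500 + (+0.00)·400 + (-0.35)·2000 + (+0.80)·1700 = 510.000

d_4 = 510.000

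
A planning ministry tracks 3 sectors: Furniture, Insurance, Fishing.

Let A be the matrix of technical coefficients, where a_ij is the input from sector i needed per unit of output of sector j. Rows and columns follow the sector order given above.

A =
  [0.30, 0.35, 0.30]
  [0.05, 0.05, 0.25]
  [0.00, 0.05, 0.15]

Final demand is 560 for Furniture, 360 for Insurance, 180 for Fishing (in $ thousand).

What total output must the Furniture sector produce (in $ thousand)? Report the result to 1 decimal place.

x_1 = 1155.1

I − A =
  [   0.70    -0.35    -0.30]
  [  -0.05     0.95    -0.25]
  [   0.00    -0.05     0.85]
Cofactors of I−A, C_ij = (−1)^(i+j)·(minor ij) (rows/columns in the sector order above):
  C_11 = (0.95)(0.85) − (-0.25)(-0.05) = 0.7950
  C_12 = −[(-0.05)(0.85) − (-0.25)(0.00)] = 0.0425
  C_13 = (-0.05)(-0.05) − (0.95)(0.00) = 0.0025
  C_21 = −[(-0.35)(0.85) − (-0.30)(-0.05)] = 0.3125
  C_22 = (0.70)(0.85) − (-0.30)(0.00) = 0.5950
  C_23 = −[(0.70)(-0.05) − (-0.35)(0.00)] = 0.0350
  C_31 = (-0.35)(-0.25) − (-0.30)(0.95) = 0.3725
  C_32 = −[(0.70)(-0.25) − (-0.30)(-0.05)] = 0.1900
  C_33 = (0.70)(0.95) − (-0.35)(-0.05) = 0.6475
det(I−A) = Σ_j (I−A)_1j·C_1j = (0.70)(0.7950) + (-0.35)(0.0425) + (-0.30)(0.0025) = 0.540875
adj(I−A) = Cᵀ =
  [ 0.7950   0.3125   0.3725]
  [ 0.0425   0.5950   0.1900]
  [ 0.0025   0.0350   0.6475]
(I − A)⁻¹ = adj(I−A) / det(I−A) ≈
  [   1.4698     0.5778     0.6887]
  [   0.0786     1.1001     0.3513]
  [   0.0046     0.0647     1.1971]
x = (I − A)⁻¹ d = adj(I−A)·d / det(I−A), with det(I−A) = 0.540875:
  x_1 = (0.7950·560 + 0.3125·360 + 0.3725·180) / 0.540875 = 624.75 / 0.540875 ≈ 1155.1
  x_2 = (0.0425·560 + 0.5950·360 + 0.1900·180) / 0.540875 = 272.20 / 0.540875 ≈ 503.3
  x_3 = (0.0025·560 + 0.0350·360 + 0.6475·180) / 0.540875 = 130.55 / 0.540875 ≈ 241.4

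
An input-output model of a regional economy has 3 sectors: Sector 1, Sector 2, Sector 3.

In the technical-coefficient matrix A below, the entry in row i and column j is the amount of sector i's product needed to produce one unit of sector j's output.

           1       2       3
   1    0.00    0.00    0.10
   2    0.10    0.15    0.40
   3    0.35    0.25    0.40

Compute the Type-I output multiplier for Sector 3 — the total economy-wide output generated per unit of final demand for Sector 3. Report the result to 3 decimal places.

m_3 = 3.561

I − A =
  [   1.00     0.00    -0.10]
  [  -0.10     0.85    -0.40]
  [  -0.35    -0.25     0.60]
Cofactors of I−A, C_ij = (−1)^(i+j)·(minor ij) (rows/columns in the sector order above):
  C_11 = (0.85)(0.60) − (-0.40)(-0.25) = 0.4100
  C_12 = −[(-0.10)(0.60) − (-0.40)(-0.35)] = 0.2000
  C_13 = (-0.10)(-0.25) − (0.85)(-0.35) = 0.3225
  C_21 = −[(0.00)(0.60) − (-0.10)(-0.25)] = 0.0250
  C_22 = (1.00)(0.60) − (-0.10)(-0.35) = 0.5650
  C_23 = −[(1.00)(-0.25) − (0.00)(-0.35)] = 0.2500
  C_31 = (0.00)(-0.40) − (-0.10)(0.85) = 0.0850
  C_32 = −[(1.00)(-0.40) − (-0.10)(-0.10)] = 0.4100
  C_33 = (1.00)(0.85) − (0.00)(-0.10) = 0.8500
det(I−A) = Σ_j (I−A)_1j·C_1j = (1.00)(0.4100) + (0.00)(0.2000) + (-0.10)(0.3225) = 0.37775
adj(I−A) = Cᵀ =
  [ 0.4100   0.0250   0.0850]
  [ 0.2000   0.5650   0.4100]
  [ 0.3225   0.2500   0.8500]
(I − A)⁻¹ = adj(I−A) / det(I−A) ≈
  [   1.0854     0.0662     0.2250]
  [   0.5295     1.4957     1.0854]
  [   0.8537     0.6618     2.2502]
The output multiplier for sector j is the column-j sum of the Leontief inverse (I − A)⁻¹ = adj(I−A) / det(I−A).
Column 3 of adj(I−A): (0.0850, 0.4100, 0.8500); det(I−A) = 0.37775.
m_3 = (0.0850 + 0.4100 + 0.8500) / 0.37775 = 1.345 / 0.37775 ≈ 3.561.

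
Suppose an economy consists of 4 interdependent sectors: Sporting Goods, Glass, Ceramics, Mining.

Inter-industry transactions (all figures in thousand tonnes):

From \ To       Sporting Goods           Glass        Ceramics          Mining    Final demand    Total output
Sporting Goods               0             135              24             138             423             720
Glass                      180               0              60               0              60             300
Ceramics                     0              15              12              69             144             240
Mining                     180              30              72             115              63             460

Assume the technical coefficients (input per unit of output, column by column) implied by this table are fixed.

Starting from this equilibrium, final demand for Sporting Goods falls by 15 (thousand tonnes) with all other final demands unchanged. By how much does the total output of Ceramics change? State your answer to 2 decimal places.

Technical coefficients a_ij = z_ij / X_j:
  a_SS = 0/720 = 0.00, a_GS = 180/720 = 0.25, a_CS = 0/720 = 0.00, a_MS = 180/720 = 0.25
  a_SG = 135/300 = 0.45, a_GG = 0/300 = 0.00, a_CG = 15/300 = 0.05, a_MG = 30/300 = 0.10
  a_SC = 24/240 = 0.10, a_GC = 60/240 = 0.25, a_CC = 12/240 = 0.05, a_MC = 72/240 = 0.30
  a_SM = 138/460 = 0.30, a_GM = 0/460 = 0.00, a_CM = 69/460 = 0.15, a_MM = 115/460 = 0.25
I − A =
  [   1.00    -0.45    -0.10    -0.30]
  [  -0.25     1.00    -0.25     0.00]
  [   0.00    -0.05     0.95    -0.15]
  [  -0.25    -0.10    -0.30     0.75]
Compute the cofactors C_ij = (−1)^(i+j)·(3×3 minor ij) of I−A; the adjugate is their transpose:
adj(I−A) = Cᵀ =
  [ 0.654375   0.338625   0.256875   0.313125]
  [ 0.176250   0.592500   0.210000   0.112500]
  [ 0.050625   0.065625   0.583125   0.136875]
  [ 0.261875   0.218125   0.346875   0.829375]
det(I−A) = Σ_j (I−A)_1j·C_1j = (1.00)(0.654375) + (-0.45)(0.176250) + (-0.10)(0.050625) + (-0.30)(0.261875) = 0.4914375
(I − A)⁻¹ = adj(I−A) / det(I−A) ≈
  [   1.3316     0.6890     0.5227     0.6372]
  [   0.3586     1.2056     0.4273     0.2289]
  [   0.1030     0.1335     1.1866     0.2785]
  [   0.5329     0.4439     0.7058     1.6877]
Δx = (I − A)⁻¹ Δd with Δd having -15 in the Sporting Goods component and 0 elsewhere.
So Δx_C = L_CS · (-15), where L_CS = adj(I−A)_CS / det(I−A) = 0.050625 / 0.4914375.
Δx_C = 0.050625 × (-15) / 0.4914375 = -0.759375 / 0.4914375 ≈ -1.55.

Δx_C = -1.55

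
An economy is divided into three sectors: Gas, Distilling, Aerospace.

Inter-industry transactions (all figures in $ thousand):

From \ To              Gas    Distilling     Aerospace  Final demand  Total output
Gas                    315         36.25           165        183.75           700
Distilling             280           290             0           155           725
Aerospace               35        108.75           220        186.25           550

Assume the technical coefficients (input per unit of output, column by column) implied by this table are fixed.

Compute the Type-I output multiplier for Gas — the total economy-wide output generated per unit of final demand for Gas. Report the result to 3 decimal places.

m_1 = 4.340

Technical coefficients a_ij = z_ij / X_j:
  a_11 = 315/700 = 0.45, a_21 = 280/700 = 0.40, a_31 = 35/700 = 0.05
  a_12 = 36.25/725 = 0.05, a_22 = 290/725 = 0.40, a_32 = 108.75/725 = 0.15
  a_13 = 165/550 = 0.30, a_23 = 0/550 = 0.00, a_33 = 220/550 = 0.40
I − A =
  [   0.55    -0.05    -0.30]
  [  -0.40     0.60     0.00]
  [  -0.05    -0.15     0.60]
Cofactors of I−A, C_ij = (−1)^(i+j)·(minor ij) (rows/columns in the sector order above):
  C_11 = (0.60)(0.60) − (0.00)(-0.15) = 0.3600
  C_12 = −[(-0.40)(0.60) − (0.00)(-0.05)] = 0.2400
  C_13 = (-0.40)(-0.15) − (0.60)(-0.05) = 0.0900
  C_21 = −[(-0.05)(0.60) − (-0.30)(-0.15)] = 0.0750
  C_22 = (0.55)(0.60) − (-0.30)(-0.05) = 0.3150
  C_23 = −[(0.55)(-0.15) − (-0.05)(-0.05)] = 0.0850
  C_31 = (-0.05)(0.00) − (-0.30)(0.60) = 0.1800
  C_32 = −[(0.55)(0.00) − (-0.30)(-0.40)] = 0.1200
  C_33 = (0.55)(0.60) − (-0.05)(-0.40) = 0.3100
det(I−A) = Σ_j (I−A)_1j·C_1j = (0.55)(0.3600) + (-0.05)(0.2400) + (-0.30)(0.0900) = 0.1590
adj(I−A) = Cᵀ =
  [ 0.3600   0.0750   0.1800]
  [ 0.2400   0.3150   0.1200]
  [ 0.0900   0.0850   0.3100]
(I − A)⁻¹ = adj(I−A) / det(I−A) ≈
  [   2.2642     0.4717     1.1321]
  [   1.5094     1.9811     0.7547]
  [   0.5660     0.5346     1.9497]
The output multiplier for sector j is the column-j sum of the Leontief inverse (I − A)⁻¹ = adj(I−A) / det(I−A).
Column 1 of adj(I−A): (0.3600, 0.2400, 0.0900); det(I−A) = 0.1590.
m_1 = (0.3600 + 0.2400 + 0.0900) / 0.1590 = 0.69 / 0.1590 ≈ 4.340.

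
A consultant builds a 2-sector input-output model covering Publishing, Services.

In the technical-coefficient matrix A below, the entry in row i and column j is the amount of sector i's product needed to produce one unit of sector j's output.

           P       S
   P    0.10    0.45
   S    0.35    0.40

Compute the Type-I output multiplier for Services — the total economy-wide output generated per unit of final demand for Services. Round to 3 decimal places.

m_S = 3.529

I − A =
  [   0.90    -0.45]
  [  -0.35     0.60]
det(I−A) = (0.90)(0.60) − (-0.45)(-0.35) = 0.3825
adj(I−A) = [[0.60, 0.45], [0.35, 0.90]]
(I − A)⁻¹ = adj(I−A) / det(I−A) ≈
  [   1.5686     1.1765]
  [   0.9150     2.3529]
The output multiplier for sector j is the column-j sum of the Leontief inverse (I − A)⁻¹ = adj(I−A) / det(I−A).
Column S of adj(I−A): (0.45, 0.90); det(I−A) = 0.3825.
m_S = (0.45 + 0.90) / 0.3825 = 1.35 / 0.3825 ≈ 3.529.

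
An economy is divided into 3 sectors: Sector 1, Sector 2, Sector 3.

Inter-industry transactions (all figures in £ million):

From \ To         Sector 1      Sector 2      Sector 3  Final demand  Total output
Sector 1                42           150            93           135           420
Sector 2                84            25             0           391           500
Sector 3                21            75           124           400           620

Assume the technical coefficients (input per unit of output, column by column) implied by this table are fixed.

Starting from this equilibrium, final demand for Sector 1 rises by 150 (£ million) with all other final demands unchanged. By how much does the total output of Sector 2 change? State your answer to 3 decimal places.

Technical coefficients a_ij = z_ij / X_j:
  a_11 = 42/420 = 0.10, a_21 = 84/420 = 0.20, a_31 = 21/420 = 0.05
  a_12 = 150/500 = 0.30, a_22 = 25/500 = 0.05, a_32 = 75/500 = 0.15
  a_13 = 93/620 = 0.15, a_23 = 0/620 = 0.00, a_33 = 124/620 = 0.20
I − A =
  [   0.90    -0.30    -0.15]
  [  -0.20     0.95     0.00]
  [  -0.05    -0.15     0.80]
Cofactors of I−A, C_ij = (−1)^(i+j)·(minor ij) (rows/columns in the sector order above):
  C_11 = (0.95)(0.80) − (0.00)(-0.15) = 0.7600
  C_12 = −[(-0.20)(0.80) − (0.00)(-0.05)] = 0.1600
  C_13 = (-0.20)(-0.15) − (0.95)(-0.05) = 0.0775
  C_21 = −[(-0.30)(0.80) − (-0.15)(-0.15)] = 0.2625
  C_22 = (0.90)(0.80) − (-0.15)(-0.05) = 0.7125
  C_23 = −[(0.90)(-0.15) − (-0.30)(-0.05)] = 0.1500
  C_31 = (-0.30)(0.00) − (-0.15)(0.95) = 0.1425
  C_32 = −[(0.90)(0.00) − (-0.15)(-0.20)] = 0.0300
  C_33 = (0.90)(0.95) − (-0.30)(-0.20) = 0.7950
det(I−A) = Σ_j (I−A)_1j·C_1j = (0.90)(0.7600) + (-0.30)(0.1600) + (-0.15)(0.0775) = 0.624375
adj(I−A) = Cᵀ =
  [ 0.7600   0.2625   0.1425]
  [ 0.1600   0.7125   0.0300]
  [ 0.0775   0.1500   0.7950]
(I − A)⁻¹ = adj(I−A) / det(I−A) ≈
  [   1.2172     0.4204     0.2282]
  [   0.2563     1.1411     0.0480]
  [   0.1241     0.2402     1.2733]
Δx = (I − A)⁻¹ Δd with Δd having +150 in the Sector 1 component and 0 elsewhere.
So Δx_2 = L_21 · (+150), where L_21 = adj(I−A)_21 / det(I−A) = 0.1600 / 0.624375.
Δx_2 = 0.1600 × (+150) / 0.624375 = 24.00 / 0.624375 ≈ 38.438.

Δx_2 = 38.438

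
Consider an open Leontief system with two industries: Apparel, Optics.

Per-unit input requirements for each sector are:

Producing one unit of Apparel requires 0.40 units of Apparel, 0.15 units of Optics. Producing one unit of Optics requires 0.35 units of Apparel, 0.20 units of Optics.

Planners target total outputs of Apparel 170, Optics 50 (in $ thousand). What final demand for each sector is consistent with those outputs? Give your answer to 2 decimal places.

d_A = 84.50, d_O = 14.50

I − A =
  [   0.60    -0.35]
  [  -0.15     0.80]
d = (I − A) x:
  d_A = (+0.60)·170 + (-0.35)·50 = 84.50
  d_O = (-0.15)·170 + (+0.80)·50 = 14.50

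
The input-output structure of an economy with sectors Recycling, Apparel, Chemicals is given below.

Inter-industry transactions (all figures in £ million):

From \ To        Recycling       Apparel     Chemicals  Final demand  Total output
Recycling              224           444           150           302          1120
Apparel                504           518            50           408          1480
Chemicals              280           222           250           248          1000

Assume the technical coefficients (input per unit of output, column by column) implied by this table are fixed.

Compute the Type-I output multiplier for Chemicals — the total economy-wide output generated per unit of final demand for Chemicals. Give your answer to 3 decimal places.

Technical coefficients a_ij = z_ij / X_j:
  a_11 = 224/1120 = 0.20, a_21 = 504/1120 = 0.45, a_31 = 280/1120 = 0.25
  a_12 = 444/1480 = 0.30, a_22 = 518/1480 = 0.35, a_32 = 222/1480 = 0.15
  a_13 = 150/1000 = 0.15, a_23 = 50/1000 = 0.05, a_33 = 250/1000 = 0.25
I − A =
  [   0.80    -0.30    -0.15]
  [  -0.45     0.65    -0.05]
  [  -0.25    -0.15     0.75]
Cofactors of I−A, C_ij = (−1)^(i+j)·(minor ij) (rows/columns in the sector order above):
  C_11 = (0.65)(0.75) − (-0.05)(-0.15) = 0.4800
  C_12 = −[(-0.45)(0.75) − (-0.05)(-0.25)] = 0.3500
  C_13 = (-0.45)(-0.15) − (0.65)(-0.25) = 0.2300
  C_21 = −[(-0.30)(0.75) − (-0.15)(-0.15)] = 0.2475
  C_22 = (0.80)(0.75) − (-0.15)(-0.25) = 0.5625
  C_23 = −[(0.80)(-0.15) − (-0.30)(-0.25)] = 0.1950
  C_31 = (-0.30)(-0.05) − (-0.15)(0.65) = 0.1125
  C_32 = −[(0.80)(-0.05) − (-0.15)(-0.45)] = 0.1075
  C_33 = (0.80)(0.65) − (-0.30)(-0.45) = 0.3850
det(I−A) = Σ_j (I−A)_1j·C_1j = (0.80)(0.4800) + (-0.30)(0.3500) + (-0.15)(0.2300) = 0.2445
adj(I−A) = Cᵀ =
  [ 0.4800   0.2475   0.1125]
  [ 0.3500   0.5625   0.1075]
  [ 0.2300   0.1950   0.3850]
(I − A)⁻¹ = adj(I−A) / det(I−A) ≈
  [   1.9632     1.0123     0.4601]
  [   1.4315     2.3006     0.4397]
  [   0.9407     0.7975     1.5746]
The output multiplier for sector j is the column-j sum of the Leontief inverse (I − A)⁻¹ = adj(I−A) / det(I−A).
Column 3 of adj(I−A): (0.1125, 0.1075, 0.3850); det(I−A) = 0.2445.
m_3 = (0.1125 + 0.1075 + 0.3850) / 0.2445 = 0.605 / 0.2445 ≈ 2.474.

m_3 = 2.474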